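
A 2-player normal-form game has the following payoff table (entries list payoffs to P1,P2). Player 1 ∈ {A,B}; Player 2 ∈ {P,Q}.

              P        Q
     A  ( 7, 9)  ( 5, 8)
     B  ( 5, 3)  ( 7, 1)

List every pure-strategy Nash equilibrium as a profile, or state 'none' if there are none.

(A,P): NE
(A,Q): not NE [P1→B gives 7>5; P2→P gives 9>8]
(B,P): not NE [P1→A gives 7>5]
(B,Q): not NE [P2→P gives 3>1]

NE set: (A,P)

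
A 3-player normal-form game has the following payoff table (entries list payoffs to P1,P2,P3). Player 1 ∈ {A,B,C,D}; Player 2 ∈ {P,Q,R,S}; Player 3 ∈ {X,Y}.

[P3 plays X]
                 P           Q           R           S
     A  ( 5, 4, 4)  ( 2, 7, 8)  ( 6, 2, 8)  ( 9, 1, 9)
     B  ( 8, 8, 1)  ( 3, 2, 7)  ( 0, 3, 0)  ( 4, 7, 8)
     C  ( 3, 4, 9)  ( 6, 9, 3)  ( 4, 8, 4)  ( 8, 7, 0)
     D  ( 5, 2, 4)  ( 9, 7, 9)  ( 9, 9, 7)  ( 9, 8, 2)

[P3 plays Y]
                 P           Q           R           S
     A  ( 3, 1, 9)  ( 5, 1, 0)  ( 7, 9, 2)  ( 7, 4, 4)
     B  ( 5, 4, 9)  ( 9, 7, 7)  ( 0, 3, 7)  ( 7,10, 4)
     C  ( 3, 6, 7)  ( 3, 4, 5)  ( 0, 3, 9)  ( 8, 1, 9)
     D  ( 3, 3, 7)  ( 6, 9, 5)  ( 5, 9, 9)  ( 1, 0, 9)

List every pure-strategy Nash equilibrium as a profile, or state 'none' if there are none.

PSNE: ∅

(A,P,X): not NE [P1→B gives 8>5; P2→Q gives 7>4; P3→Y gives 9>4]
(A,P,Y): not NE [P1→B gives 5>3; P2→R gives 9>1]
(A,Q,X): not NE [P1→D gives 9>2]
(A,Q,Y): not NE [P1→B gives 9>5; P2→R gives 9>1; P3→X gives 8>0]
(A,R,X): not NE [P1→D gives 9>6; P2→Q gives 7>2]
(A,R,Y): not NE [P3→X gives 8>2]
(A,S,X): not NE [P2→Q gives 7>1]
(A,S,Y): not NE [P1→C gives 8>7; P2→R gives 9>4; P3→X gives 9>4]
(B,P,X): not NE [P3→Y gives 9>1]
(B,P,Y): not NE [P2→S gives 10>4]
(B,Q,X): not NE [P1→D gives 9>3; P2→P gives 8>2]
(B,Q,Y): not NE [P2→S gives 10>7]
(B,R,X): not NE [P1→D gives 9>0; P2→P gives 8>3; P3→Y gives 7>0]
(B,R,Y): not NE [P1→A gives 7>0; P2→S gives 10>3]
(B,S,X): not NE [P1→D gives 9>4; P2→P gives 8>7]
(B,S,Y): not NE [P1→C gives 8>7; P3→X gives 8>4]
(C,P,X): not NE [P1→B gives 8>3; P2→Q gives 9>4]
(C,P,Y): not NE [P1→B gives 5>3; P3→X gives 9>7]
(C,Q,X): not NE [P1→D gives 9>6; P3→Y gives 5>3]
(C,Q,Y): not NE [P1→B gives 9>3; P2→P gives 6>4]
(C,R,X): not NE [P1→D gives 9>4; P2→Q gives 9>8; P3→Y gives 9>4]
(C,R,Y): not NE [P1→A gives 7>0; P2→P gives 6>3]
(C,S,X): not NE [P1→D gives 9>8; P2→Q gives 9>7; P3→Y gives 9>0]
(C,S,Y): not NE [P2→P gives 6>1]
(D,P,X): not NE [P1→B gives 8>5; P2→R gives 9>2; P3→Y gives 7>4]
(D,P,Y): not NE [P1→B gives 5>3; P2→R gives 9>3]
(D,Q,X): not NE [P2→R gives 9>7]
(D,Q,Y): not NE [P1→B gives 9>6; P3→X gives 9>5]
(D,R,X): not NE [P3→Y gives 9>7]
(D,R,Y): not NE [P1→A gives 7>5]
(D,S,X): not NE [P2→R gives 9>8; P3→Y gives 9>2]
(D,S,Y): not NE [P1→C gives 8>1; P2→R gives 9>0]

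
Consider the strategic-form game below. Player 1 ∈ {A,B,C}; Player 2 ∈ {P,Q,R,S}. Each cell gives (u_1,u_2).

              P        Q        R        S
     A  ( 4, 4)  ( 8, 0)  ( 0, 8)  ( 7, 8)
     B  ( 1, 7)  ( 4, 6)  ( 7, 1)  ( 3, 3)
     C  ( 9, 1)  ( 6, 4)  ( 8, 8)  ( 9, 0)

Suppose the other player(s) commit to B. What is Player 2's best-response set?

P2 best: {P}

u_2(P vs B) = 7
u_2(Q vs B) = 6
u_2(R vs B) = 1
u_2(S vs B) = 3
max payoff 7 at {P}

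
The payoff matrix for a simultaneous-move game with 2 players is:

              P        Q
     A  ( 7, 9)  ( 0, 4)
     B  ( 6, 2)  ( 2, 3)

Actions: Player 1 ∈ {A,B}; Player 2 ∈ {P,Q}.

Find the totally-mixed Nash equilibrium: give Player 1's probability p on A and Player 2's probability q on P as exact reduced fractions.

p=1/6, q=2/3

P1 indiff ⇒ q·7+(1-q)·0 = q·6+(1-q)·2 ⇒ q(1) = (1-q)(2) ⇒ q = 2/3
P2 indiff ⇒ p·9+(1-p)·2 = p·4+(1-p)·3 ⇒ p(5) = (1-p)(1) ⇒ p = 1/6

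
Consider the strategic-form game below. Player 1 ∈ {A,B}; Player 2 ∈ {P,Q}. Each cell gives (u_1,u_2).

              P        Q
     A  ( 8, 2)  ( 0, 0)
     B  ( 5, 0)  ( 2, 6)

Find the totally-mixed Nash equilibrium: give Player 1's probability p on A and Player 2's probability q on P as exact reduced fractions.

P1 mixes 3/4 on A; P2 mixes 2/5 on P

P1 indiff ⇒ q·8+(1-q)·0 = q·5+(1-q)·2 ⇒ q(3) = (1-q)(2) ⇒ q = 2/5
P2 indiff ⇒ p·2+(1-p)·0 = p·0+(1-p)·6 ⇒ p(2) = (1-p)(6) ⇒ p = 3/4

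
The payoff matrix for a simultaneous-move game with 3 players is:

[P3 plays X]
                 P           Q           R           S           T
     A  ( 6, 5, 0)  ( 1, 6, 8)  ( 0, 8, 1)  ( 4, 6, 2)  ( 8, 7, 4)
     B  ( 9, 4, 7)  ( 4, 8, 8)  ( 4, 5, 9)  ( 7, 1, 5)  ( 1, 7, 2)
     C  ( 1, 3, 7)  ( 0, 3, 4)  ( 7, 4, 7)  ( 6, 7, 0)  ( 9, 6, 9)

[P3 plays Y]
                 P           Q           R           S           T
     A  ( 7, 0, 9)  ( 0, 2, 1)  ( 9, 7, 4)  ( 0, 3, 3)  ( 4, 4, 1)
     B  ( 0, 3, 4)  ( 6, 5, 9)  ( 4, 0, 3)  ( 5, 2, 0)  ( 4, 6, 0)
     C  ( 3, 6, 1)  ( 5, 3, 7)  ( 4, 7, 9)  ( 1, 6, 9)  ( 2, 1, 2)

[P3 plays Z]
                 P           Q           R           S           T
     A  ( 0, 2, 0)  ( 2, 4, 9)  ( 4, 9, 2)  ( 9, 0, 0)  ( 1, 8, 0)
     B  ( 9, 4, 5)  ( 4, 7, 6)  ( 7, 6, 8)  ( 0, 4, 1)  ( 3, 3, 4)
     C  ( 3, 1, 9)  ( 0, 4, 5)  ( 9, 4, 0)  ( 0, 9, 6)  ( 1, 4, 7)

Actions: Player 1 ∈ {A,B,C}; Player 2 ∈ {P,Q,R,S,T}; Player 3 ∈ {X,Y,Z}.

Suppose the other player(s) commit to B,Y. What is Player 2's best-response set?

u_2(P vs B,Y) = 3
u_2(Q vs B,Y) = 5
u_2(R vs B,Y) = 0
u_2(S vs B,Y) = 2
u_2(T vs B,Y) = 6
max payoff 6 at {T}

BR_2 = {T}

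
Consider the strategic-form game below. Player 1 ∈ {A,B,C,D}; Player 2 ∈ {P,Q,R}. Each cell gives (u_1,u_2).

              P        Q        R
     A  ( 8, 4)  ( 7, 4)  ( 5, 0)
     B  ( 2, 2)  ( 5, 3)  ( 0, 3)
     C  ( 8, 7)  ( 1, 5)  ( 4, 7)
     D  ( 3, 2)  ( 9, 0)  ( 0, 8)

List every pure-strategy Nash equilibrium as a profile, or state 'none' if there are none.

PSNE = {(A,P), (C,P)}

(A,P): NE
(A,Q): not NE [P1→D gives 9>7]
(A,R): not NE [P2→Q gives 4>0]
(B,P): not NE [P1→C gives 8>2; P2→R gives 3>2]
(B,Q): not NE [P1→D gives 9>5]
(B,R): not NE [P1→A gives 5>0]
(C,P): NE
(C,Q): not NE [P1→D gives 9>1; P2→R gives 7>5]
(C,R): not NE [P1→A gives 5>4]
(D,P): not NE [P1→C gives 8>3; P2→R gives 8>2]
(D,Q): not NE [P2→R gives 8>0]
(D,R): not NE [P1→A gives 5>0]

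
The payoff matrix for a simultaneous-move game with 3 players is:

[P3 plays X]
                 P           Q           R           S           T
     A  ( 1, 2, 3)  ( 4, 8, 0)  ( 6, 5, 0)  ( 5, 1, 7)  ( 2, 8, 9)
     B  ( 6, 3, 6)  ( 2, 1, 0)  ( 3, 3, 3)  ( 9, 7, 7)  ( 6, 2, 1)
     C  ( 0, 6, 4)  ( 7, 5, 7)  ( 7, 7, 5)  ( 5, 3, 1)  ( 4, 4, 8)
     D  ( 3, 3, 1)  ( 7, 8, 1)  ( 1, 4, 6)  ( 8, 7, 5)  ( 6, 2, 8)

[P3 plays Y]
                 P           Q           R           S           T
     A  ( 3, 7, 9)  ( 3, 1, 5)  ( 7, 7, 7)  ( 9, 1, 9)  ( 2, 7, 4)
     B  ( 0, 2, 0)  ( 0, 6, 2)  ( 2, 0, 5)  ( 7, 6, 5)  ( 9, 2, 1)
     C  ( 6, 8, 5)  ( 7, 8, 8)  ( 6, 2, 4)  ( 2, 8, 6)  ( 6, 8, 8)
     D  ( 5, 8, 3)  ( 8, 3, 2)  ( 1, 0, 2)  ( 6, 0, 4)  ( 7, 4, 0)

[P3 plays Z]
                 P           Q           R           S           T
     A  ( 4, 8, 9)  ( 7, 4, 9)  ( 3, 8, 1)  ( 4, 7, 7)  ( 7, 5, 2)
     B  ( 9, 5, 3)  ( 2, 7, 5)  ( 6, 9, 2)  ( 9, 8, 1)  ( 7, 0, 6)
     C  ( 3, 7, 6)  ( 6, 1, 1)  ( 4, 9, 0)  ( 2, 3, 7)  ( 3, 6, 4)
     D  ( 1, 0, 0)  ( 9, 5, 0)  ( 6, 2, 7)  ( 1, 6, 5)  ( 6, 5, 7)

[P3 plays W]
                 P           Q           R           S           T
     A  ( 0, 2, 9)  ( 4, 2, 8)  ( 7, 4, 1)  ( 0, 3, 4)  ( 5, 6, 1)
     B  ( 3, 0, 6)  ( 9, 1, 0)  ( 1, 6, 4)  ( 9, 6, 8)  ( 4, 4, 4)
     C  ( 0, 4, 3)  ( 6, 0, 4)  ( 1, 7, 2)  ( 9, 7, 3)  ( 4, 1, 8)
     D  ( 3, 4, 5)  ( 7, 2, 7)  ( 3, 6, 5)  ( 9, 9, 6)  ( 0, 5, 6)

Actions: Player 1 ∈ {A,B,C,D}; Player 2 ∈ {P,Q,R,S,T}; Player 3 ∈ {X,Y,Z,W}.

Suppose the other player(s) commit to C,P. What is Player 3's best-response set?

P3 best: {Z}

u_3(X vs C,P) = 4
u_3(Y vs C,P) = 5
u_3(Z vs C,P) = 6
u_3(W vs C,P) = 3
max payoff 6 at {Z}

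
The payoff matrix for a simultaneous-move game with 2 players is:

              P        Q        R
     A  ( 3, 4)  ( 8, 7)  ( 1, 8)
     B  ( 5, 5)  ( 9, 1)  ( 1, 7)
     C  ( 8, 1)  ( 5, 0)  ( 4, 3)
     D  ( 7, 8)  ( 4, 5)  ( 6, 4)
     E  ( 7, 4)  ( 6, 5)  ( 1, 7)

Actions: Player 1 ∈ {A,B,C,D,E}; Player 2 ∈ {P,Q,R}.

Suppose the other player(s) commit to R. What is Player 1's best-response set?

P1 best: {D}

u_1(A vs R) = 1
u_1(B vs R) = 1
u_1(C vs R) = 4
u_1(D vs R) = 6
u_1(E vs R) = 1
max payoff 6 at {D}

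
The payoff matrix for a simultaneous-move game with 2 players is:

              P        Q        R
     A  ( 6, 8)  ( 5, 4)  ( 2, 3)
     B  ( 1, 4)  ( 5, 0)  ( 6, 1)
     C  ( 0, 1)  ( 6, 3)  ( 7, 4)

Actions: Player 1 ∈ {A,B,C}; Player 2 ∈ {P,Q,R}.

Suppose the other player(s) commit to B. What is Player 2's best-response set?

P2 best: {P}

u_2(P vs B) = 4
u_2(Q vs B) = 0
u_2(R vs B) = 1
max payoff 4 at {P}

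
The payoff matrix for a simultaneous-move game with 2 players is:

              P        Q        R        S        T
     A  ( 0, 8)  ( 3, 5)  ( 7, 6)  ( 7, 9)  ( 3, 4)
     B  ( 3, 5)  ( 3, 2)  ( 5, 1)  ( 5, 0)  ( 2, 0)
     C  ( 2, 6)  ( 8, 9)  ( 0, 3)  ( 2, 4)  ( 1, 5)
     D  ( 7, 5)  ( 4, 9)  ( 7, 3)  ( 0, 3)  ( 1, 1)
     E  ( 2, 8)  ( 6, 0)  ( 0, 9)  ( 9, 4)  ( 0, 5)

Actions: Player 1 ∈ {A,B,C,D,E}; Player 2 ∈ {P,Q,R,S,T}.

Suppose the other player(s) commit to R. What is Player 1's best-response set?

argmax u_1 = {A,D}

u_1(A vs R) = 7
u_1(B vs R) = 5
u_1(C vs R) = 0
u_1(D vs R) = 7
u_1(E vs R) = 0
max payoff 7 at {A,D}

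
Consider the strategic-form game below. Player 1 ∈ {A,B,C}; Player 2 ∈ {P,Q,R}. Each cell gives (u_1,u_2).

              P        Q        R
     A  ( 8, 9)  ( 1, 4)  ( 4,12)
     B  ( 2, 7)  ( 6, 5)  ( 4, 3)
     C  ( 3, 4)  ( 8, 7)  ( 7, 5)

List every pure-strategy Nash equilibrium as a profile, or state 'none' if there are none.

(A,P): not NE [P2→R gives 12>9]
(A,Q): not NE [P1→C gives 8>1; P2→R gives 12>4]
(A,R): not NE [P1→C gives 7>4]
(B,P): not NE [P1→A gives 8>2]
(B,Q): not NE [P1→C gives 8>6; P2→P gives 7>5]
(B,R): not NE [P1→C gives 7>4; P2→P gives 7>3]
(C,P): not NE [P1→A gives 8>3; P2→Q gives 7>4]
(C,Q): NE
(C,R): not NE [P2→Q gives 7>5]

Nash profiles: (C,Q)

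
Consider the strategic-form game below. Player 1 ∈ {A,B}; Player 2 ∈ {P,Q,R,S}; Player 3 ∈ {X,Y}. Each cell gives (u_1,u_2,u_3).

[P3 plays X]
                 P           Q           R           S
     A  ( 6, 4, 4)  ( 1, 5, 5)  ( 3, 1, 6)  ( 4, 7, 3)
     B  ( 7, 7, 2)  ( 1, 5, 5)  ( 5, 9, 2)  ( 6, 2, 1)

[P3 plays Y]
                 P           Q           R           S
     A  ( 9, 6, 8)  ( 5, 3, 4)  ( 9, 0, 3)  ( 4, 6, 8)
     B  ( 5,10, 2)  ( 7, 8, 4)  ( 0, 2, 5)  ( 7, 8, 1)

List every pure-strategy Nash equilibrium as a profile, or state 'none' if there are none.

(A,P,X): not NE [P1→B gives 7>6; P2→S gives 7>4; P3→Y gives 8>4]
(A,P,Y): NE
(A,Q,X): not NE [P2→S gives 7>5]
(A,Q,Y): not NE [P1→B gives 7>5; P2→S gives 6>3; P3→X gives 5>4]
(A,R,X): not NE [P1→B gives 5>3; P2→S gives 7>1]
(A,R,Y): not NE [P2→S gives 6>0; P3→X gives 6>3]
(A,S,X): not NE [P1→B gives 6>4; P3→Y gives 8>3]
(A,S,Y): not NE [P1→B gives 7>4]
(B,P,X): not NE [P2→R gives 9>7]
(B,P,Y): not NE [P1→A gives 9>5]
(B,Q,X): not NE [P2→R gives 9>5]
(B,Q,Y): not NE [P2→P gives 10>8; P3→X gives 5>4]
(B,R,X): not NE [P3→Y gives 5>2]
(B,R,Y): not NE [P1→A gives 9>0; P2→P gives 10>2]
(B,S,X): not NE [P2→R gives 9>2]
(B,S,Y): not NE [P2→P gives 10>8]

Nash profiles: (A,P,Y)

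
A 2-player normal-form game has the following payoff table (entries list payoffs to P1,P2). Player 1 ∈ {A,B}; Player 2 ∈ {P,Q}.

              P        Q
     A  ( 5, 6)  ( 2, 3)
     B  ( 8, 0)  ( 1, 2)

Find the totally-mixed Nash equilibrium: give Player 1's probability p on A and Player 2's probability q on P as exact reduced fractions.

(p,q) = (2/5, 1/4)

P1 indiff ⇒ q·5+(1-q)·2 = q·8+(1-q)·1 ⇒ q(-3) = (1-q)(-1) ⇒ q = 1/4
P2 indiff ⇒ p·6+(1-p)·0 = p·3+(1-p)·2 ⇒ p(3) = (1-p)(2) ⇒ p = 2/5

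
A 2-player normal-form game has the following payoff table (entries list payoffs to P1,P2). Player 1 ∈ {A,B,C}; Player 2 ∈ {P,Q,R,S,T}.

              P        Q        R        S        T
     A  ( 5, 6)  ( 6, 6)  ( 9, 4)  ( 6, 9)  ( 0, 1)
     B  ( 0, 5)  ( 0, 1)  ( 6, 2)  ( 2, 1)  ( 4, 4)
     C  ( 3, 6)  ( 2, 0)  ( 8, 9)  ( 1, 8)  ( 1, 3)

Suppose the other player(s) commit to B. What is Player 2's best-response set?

argmax u_2 = {P}

u_2(P vs B) = 5
u_2(Q vs B) = 1
u_2(R vs B) = 2
u_2(S vs B) = 1
u_2(T vs B) = 4
max payoff 5 at {P}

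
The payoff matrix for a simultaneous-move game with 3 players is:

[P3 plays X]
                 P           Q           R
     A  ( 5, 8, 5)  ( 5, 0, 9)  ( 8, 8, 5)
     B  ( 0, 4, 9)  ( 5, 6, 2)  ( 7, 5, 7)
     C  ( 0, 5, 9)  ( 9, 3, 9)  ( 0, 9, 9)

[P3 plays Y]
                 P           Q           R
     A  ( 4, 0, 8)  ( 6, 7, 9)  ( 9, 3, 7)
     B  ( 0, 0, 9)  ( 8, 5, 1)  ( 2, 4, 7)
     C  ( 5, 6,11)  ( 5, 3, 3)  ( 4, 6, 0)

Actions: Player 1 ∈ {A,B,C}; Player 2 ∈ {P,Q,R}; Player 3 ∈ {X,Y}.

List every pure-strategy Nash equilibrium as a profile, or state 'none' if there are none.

(A,P,X): not NE [P3→Y gives 8>5]
(A,P,Y): not NE [P1→C gives 5>4; P2→Q gives 7>0]
(A,Q,X): not NE [P1→C gives 9>5; P2→R gives 8>0]
(A,Q,Y): not NE [P1→B gives 8>6]
(A,R,X): not NE [P3→Y gives 7>5]
(A,R,Y): not NE [P2→Q gives 7>3]
(B,P,X): not NE [P1→A gives 5>0; P2→Q gives 6>4]
(B,P,Y): not NE [P1→C gives 5>0; P2→Q gives 5>0]
(B,Q,X): not NE [P1→C gives 9>5]
(B,Q,Y): not NE [P3→X gives 2>1]
(B,R,X): not NE [P1→A gives 8>7; P2→Q gives 6>5]
(B,R,Y): not NE [P1→A gives 9>2; P2→Q gives 5>4]
(C,P,X): not NE [P1→A gives 5>0; P2→R gives 9>5; P3→Y gives 11>9]
(C,P,Y): NE
(C,Q,X): not NE [P2→R gives 9>3]
(C,Q,Y): not NE [P1→B gives 8>5; P2→R gives 6>3; P3→X gives 9>3]
(C,R,X): not NE [P1→A gives 8>0]
(C,R,Y): not NE [P1→A gives 9>4; P3→X gives 9>0]

PSNE = {(C,P,Y)}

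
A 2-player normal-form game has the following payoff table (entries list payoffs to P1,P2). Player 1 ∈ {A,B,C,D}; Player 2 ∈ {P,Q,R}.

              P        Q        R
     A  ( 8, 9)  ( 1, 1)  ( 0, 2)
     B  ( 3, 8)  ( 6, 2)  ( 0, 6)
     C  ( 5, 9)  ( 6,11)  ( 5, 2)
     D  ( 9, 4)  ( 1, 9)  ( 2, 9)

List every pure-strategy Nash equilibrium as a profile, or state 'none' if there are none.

Nash profiles: (C,Q)

(A,P): not NE [P1→D gives 9>8]
(A,Q): not NE [P1→C gives 6>1; P2→P gives 9>1]
(A,R): not NE [P1→C gives 5>0; P2→P gives 9>2]
(B,P): not NE [P1→D gives 9>3]
(B,Q): not NE [P2→P gives 8>2]
(B,R): not NE [P1→C gives 5>0; P2→P gives 8>6]
(C,P): not NE [P1→D gives 9>5; P2→Q gives 11>9]
(C,Q): NE
(C,R): not NE [P2→Q gives 11>2]
(D,P): not NE [P2→R gives 9>4]
(D,Q): not NE [P1→C gives 6>1]
(D,R): not NE [P1→C gives 5>2]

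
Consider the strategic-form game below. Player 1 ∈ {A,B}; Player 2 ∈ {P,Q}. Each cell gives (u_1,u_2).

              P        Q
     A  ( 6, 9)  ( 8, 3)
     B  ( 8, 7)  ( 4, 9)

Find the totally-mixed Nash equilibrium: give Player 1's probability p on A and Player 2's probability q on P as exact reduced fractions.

P1 mixes 1/4 on A; P2 mixes 2/3 on P

P1 indiff ⇒ q·6+(1-q)·8 = q·8+(1-q)·4 ⇒ q(-2) = (1-q)(-4) ⇒ q = 2/3
P2 indiff ⇒ p·9+(1-p)·7 = p·3+(1-p)·9 ⇒ p(6) = (1-p)(2) ⇒ p = 1/4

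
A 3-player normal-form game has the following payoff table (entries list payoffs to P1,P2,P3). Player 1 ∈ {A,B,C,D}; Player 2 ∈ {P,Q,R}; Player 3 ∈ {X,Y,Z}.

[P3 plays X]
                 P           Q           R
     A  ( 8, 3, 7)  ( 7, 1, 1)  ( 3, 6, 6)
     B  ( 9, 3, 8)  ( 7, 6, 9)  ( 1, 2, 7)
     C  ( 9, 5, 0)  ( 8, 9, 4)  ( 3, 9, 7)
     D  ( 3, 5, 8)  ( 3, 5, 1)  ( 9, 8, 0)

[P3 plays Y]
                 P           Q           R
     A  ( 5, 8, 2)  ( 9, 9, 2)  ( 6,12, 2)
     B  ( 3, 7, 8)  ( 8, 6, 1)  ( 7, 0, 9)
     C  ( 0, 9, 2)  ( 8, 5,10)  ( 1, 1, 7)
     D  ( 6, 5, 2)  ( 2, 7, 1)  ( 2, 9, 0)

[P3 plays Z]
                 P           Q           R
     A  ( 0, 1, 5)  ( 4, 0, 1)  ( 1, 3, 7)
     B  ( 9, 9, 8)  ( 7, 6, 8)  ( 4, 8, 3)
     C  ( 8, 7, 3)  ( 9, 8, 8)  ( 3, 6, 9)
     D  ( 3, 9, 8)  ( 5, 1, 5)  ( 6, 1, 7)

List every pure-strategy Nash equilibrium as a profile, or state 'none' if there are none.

(A,P,X): not NE [P1→C gives 9>8; P2→R gives 6>3]
(A,P,Y): not NE [P1→D gives 6>5; P2→R gives 12>8; P3→X gives 7>2]
(A,P,Z): not NE [P1→B gives 9>0; P2→R gives 3>1; P3→X gives 7>5]
(A,Q,X): not NE [P1→C gives 8>7; P2→R gives 6>1; P3→Y gives 2>1]
(A,Q,Y): not NE [P2→R gives 12>9]
(A,Q,Z): not NE [P1→C gives 9>4; P2→R gives 3>0; P3→Y gives 2>1]
(A,R,X): not NE [P1→D gives 9>3; P3→Z gives 7>6]
(A,R,Y): not NE [P1→B gives 7>6; P3→Z gives 7>2]
(A,R,Z): not NE [P1→D gives 6>1]
(B,P,X): not NE [P2→Q gives 6>3]
(B,P,Y): not NE [P1→D gives 6>3]
(B,P,Z): NE
(B,Q,X): not NE [P1→C gives 8>7]
(B,Q,Y): not NE [P1→A gives 9>8; P2→P gives 7>6; P3→X gives 9>1]
(B,Q,Z): not NE [P1→C gives 9>7; P2→P gives 9>6; P3→X gives 9>8]
(B,R,X): not NE [P1→D gives 9>1; P2→Q gives 6>2; P3→Y gives 9>7]
(B,R,Y): not NE [P2→P gives 7>0]
(B,R,Z): not NE [P1→D gives 6>4; P2→P gives 9>8; P3→Y gives 9>3]
(C,P,X): not NE [P2→R gives 9>5; P3→Z gives 3>0]
(C,P,Y): not NE [P1→D gives 6>0; P3→Z gives 3>2]
(C,P,Z): not NE [P1→B gives 9>8; P2→Q gives 8>7]
(C,Q,X): not NE [P3→Y gives 10>4]
(C,Q,Y): not NE [P1→A gives 9>8; P2→P gives 9>5]
(C,Q,Z): not NE [P3→Y gives 10>8]
(C,R,X): not NE [P1→D gives 9>3; P3→Z gives 9>7]
(C,R,Y): not NE [P1→B gives 7>1; P2→P gives 9>1; P3→Z gives 9>7]
(C,R,Z): not NE [P1→D gives 6>3; P2→Q gives 8>6]
(D,P,X): not NE [P1→C gives 9>3; P2→R gives 8>5]
(D,P,Y): not NE [P2→R gives 9>5; P3→Z gives 8>2]
(D,P,Z): not NE [P1→B gives 9>3]
(D,Q,X): not NE [P1→C gives 8>3; P2→R gives 8>5; P3→Z gives 5>1]
(D,Q,Y): not NE [P1→A gives 9>2; P2→R gives 9>7; P3→Z gives 5>1]
(D,Q,Z): not NE [P1→C gives 9>5; P2→P gives 9>1]
(D,R,X): not NE [P3→Z gives 7>0]
(D,R,Y): not NE [P1→B gives 7>2; P3→Z gives 7>0]
(D,R,Z): not NE [P2→P gives 9>1]

NE set: (B,P,Z)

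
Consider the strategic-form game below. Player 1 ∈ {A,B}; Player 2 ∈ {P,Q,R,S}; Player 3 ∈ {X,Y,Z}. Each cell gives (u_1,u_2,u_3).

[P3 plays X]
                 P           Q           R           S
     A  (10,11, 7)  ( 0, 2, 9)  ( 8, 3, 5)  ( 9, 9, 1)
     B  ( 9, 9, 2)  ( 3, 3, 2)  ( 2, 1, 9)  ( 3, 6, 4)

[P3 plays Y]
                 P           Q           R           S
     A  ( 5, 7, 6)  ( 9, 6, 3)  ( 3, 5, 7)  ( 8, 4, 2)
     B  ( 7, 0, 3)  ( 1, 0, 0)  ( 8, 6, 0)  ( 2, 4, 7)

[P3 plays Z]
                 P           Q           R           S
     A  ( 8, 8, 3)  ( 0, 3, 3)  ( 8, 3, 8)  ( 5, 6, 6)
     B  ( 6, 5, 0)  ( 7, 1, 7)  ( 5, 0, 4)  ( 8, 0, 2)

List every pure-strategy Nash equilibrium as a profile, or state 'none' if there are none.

NE set: (A,P,X)

(A,P,X): NE
(A,P,Y): not NE [P1→B gives 7>5; P3→X gives 7>6]
(A,P,Z): not NE [P3→X gives 7>3]
(A,Q,X): not NE [P1→B gives 3>0; P2→P gives 11>2]
(A,Q,Y): not NE [P2→P gives 7>6; P3→X gives 9>3]
(A,Q,Z): not NE [P1→B gives 7>0; P2→P gives 8>3; P3→X gives 9>3]
(A,R,X): not NE [P2→P gives 11>3; P3→Z gives 8>5]
(A,R,Y): not NE [P1→B gives 8>3; P2→P gives 7>5; P3→Z gives 8>7]
(A,R,Z): not NE [P2→P gives 8>3]
(A,S,X): not NE [P2→P gives 11>9; P3→Z gives 6>1]
(A,S,Y): not NE [P2→P gives 7>4; P3→Z gives 6>2]
(A,S,Z): not NE [P1→B gives 8>5; P2→P gives 8>6]
(B,P,X): not NE [P1→A gives 10>9; P3→Y gives 3>2]
(B,P,Y): not NE [P2→R gives 6>0]
(B,P,Z): not NE [P1→A gives 8>6; P3→Y gives 3>0]
(B,Q,X): not NE [P2→P gives 9>3; P3→Z gives 7>2]
(B,Q,Y): not NE [P1→A gives 9>1; P2→R gives 6>0; P3→Z gives 7>0]
(B,Q,Z): not NE [P2→P gives 5>1]
(B,R,X): not NE [P1→A gives 8>2; P2→P gives 9>1]
(B,R,Y): not NE [P3→X gives 9>0]
(B,R,Z): not NE [P1→A gives 8>5; P2→P gives 5>0; P3→X gives 9>4]
(B,S,X): not NE [P1→A gives 9>3; P2→P gives 9>6; P3→Y gives 7>4]
(B,S,Y): not NE [P1→A gives 8>2; P2→R gives 6>4]
(B,S,Z): not NE [P2→P gives 5>0; P3→Y gives 7>2]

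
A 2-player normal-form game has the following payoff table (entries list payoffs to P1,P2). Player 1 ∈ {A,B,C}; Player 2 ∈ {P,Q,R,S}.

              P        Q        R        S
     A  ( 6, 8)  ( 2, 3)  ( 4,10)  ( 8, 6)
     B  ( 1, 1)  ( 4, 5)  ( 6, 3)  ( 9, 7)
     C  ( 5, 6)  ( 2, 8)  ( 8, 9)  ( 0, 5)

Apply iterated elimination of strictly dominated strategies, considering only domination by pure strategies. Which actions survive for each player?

Remaining: P1:{B,C} P2:{Q,R,S}

P2 drop P (R beats it: A:10>8 B:3>1 C:9>6)
P1 drop A (B beats it: Q:4>2 R:6>4 S:9>8)
P1→{B,C} P2→{Q,R,S}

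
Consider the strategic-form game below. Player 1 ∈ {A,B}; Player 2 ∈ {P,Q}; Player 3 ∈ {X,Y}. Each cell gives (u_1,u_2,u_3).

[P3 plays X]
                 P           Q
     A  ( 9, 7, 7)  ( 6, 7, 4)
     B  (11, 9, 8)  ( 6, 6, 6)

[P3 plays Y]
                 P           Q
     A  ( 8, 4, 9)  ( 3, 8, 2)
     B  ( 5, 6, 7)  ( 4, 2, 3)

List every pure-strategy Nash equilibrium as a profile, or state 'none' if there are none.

NE set: (A,Q,X), (B,P,X)

(A,P,X): not NE [P1→B gives 11>9; P3→Y gives 9>7]
(A,P,Y): not NE [P2→Q gives 8>4]
(A,Q,X): NE
(A,Q,Y): not NE [P1→B gives 4>3; P3→X gives 4>2]
(B,P,X): NE
(B,P,Y): not NE [P1→A gives 8>5; P3→X gives 8>7]
(B,Q,X): not NE [P2→P gives 9>6]
(B,Q,Y): not NE [P2→P gives 6>2; P3→X gives 6>3]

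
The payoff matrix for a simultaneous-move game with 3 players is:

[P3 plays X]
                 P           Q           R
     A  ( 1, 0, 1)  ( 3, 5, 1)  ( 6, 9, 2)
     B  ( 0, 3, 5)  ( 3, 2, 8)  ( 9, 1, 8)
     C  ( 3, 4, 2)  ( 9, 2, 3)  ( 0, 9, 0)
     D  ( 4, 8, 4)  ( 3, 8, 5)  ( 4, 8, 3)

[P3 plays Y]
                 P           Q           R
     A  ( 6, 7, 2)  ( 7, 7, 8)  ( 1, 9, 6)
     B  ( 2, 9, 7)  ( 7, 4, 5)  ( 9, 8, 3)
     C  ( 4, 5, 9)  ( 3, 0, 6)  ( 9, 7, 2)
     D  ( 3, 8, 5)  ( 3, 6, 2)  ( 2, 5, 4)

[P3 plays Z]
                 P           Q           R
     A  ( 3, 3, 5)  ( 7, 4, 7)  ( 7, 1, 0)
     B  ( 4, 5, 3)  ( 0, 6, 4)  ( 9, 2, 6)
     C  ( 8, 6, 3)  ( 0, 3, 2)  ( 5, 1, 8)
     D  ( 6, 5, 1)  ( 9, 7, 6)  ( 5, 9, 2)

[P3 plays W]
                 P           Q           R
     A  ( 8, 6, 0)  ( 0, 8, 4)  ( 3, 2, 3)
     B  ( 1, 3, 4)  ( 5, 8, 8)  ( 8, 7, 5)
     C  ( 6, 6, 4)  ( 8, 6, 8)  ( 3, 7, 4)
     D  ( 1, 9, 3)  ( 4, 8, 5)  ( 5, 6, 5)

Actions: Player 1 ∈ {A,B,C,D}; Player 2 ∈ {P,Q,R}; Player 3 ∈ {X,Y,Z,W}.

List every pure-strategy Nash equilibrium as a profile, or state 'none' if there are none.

(A,P,X): not NE [P1→D gives 4>1; P2→R gives 9>0; P3→Z gives 5>1]
(A,P,Y): not NE [P2→R gives 9>7; P3→Z gives 5>2]
(A,P,Z): not NE [P1→C gives 8>3; P2→Q gives 4>3]
(A,P,W): not NE [P2→Q gives 8>6; P3→Z gives 5>0]
(A,Q,X): not NE [P1→C gives 9>3; P2→R gives 9>5; P3→Y gives 8>1]
(A,Q,Y): not NE [P2→R gives 9>7]
(A,Q,Z): not NE [P1→D gives 9>7; P3→Y gives 8>7]
(A,Q,W): not NE [P1→C gives 8>0; P3→Y gives 8>4]
(A,R,X): not NE [P1→B gives 9>6; P3→Y gives 6>2]
(A,R,Y): not NE [P1→C gives 9>1]
(A,R,Z): not NE [P1→B gives 9>7; P2→Q gives 4>1; P3→Y gives 6>0]
(A,R,W): not NE [P1→B gives 8>3; P2→Q gives 8>2; P3→Y gives 6>3]
(B,P,X): not NE [P1→D gives 4>0; P3→Y gives 7>5]
(B,P,Y): not NE [P1→A gives 6>2]
(B,P,Z): not NE [P1→C gives 8>4; P2→Q gives 6>5; P3→Y gives 7>3]
(B,P,W): not NE [P1→A gives 8>1; P2→Q gives 8>3; P3→Y gives 7>4]
(B,Q,X): not NE [P1→C gives 9>3; P2→P gives 3>2]
(B,Q,Y): not NE [P2→P gives 9>4; P3→W gives 8>5]
(B,Q,Z): not NE [P1→D gives 9>0; P3→W gives 8>4]
(B,Q,W): not NE [P1→C gives 8>5]
(B,R,X): not NE [P2→P gives 3>1]
(B,R,Y): not NE [P2→P gives 9>8; P3→X gives 8>3]
(B,R,Z): not NE [P2→Q gives 6>2; P3→X gives 8>6]
(B,R,W): not NE [P2→Q gives 8>7; P3→X gives 8>5]
(C,P,X): not NE [P1→D gives 4>3; P2→R gives 9>4; P3→Y gives 9>2]
(C,P,Y): not NE [P1→A gives 6>4; P2→R gives 7>5]
(C,P,Z): not NE [P3→Y gives 9>3]
(C,P,W): not NE [P1→A gives 8>6; P2→R gives 7>6; P3→Y gives 9>4]
(C,Q,X): not NE [P2→R gives 9>2; P3→W gives 8>3]
(C,Q,Y): not NE [P1→B gives 7>3; P2→R gives 7>0; P3→W gives 8>6]
(C,Q,Z): not NE [P1→D gives 9>0; P2→P gives 6>3; P3→W gives 8>2]
(C,Q,W): not NE [P2→R gives 7>6]
(C,R,X): not NE [P1→B gives 9>0; P3→Z gives 8>0]
(C,R,Y): not NE [P3→Z gives 8>2]
(C,R,Z): not NE [P1→B gives 9>5; P2→P gives 6>1]
(C,R,W): not NE [P1→B gives 8>3; P3→Z gives 8>4]
(D,P,X): not NE [P3→Y gives 5>4]
(D,P,Y): not NE [P1→A gives 6>3]
(D,P,Z): not NE [P1→C gives 8>6; P2→R gives 9>5; P3→Y gives 5>1]
(D,P,W): not NE [P1→A gives 8>1; P3→Y gives 5>3]
(D,Q,X): not NE [P1→C gives 9>3; P3→Z gives 6>5]
(D,Q,Y): not NE [P1→B gives 7>3; P2→P gives 8>6; P3→Z gives 6>2]
(D,Q,Z): not NE [P2→R gives 9>7]
(D,Q,W): not NE [P1→C gives 8>4; P2→P gives 9>8; P3→Z gives 6>5]
(D,R,X): not NE [P1→B gives 9>4; P3→W gives 5>3]
(D,R,Y): not NE [P1→C gives 9>2; P2→P gives 8>5; P3→W gives 5>4]
(D,R,Z): not NE [P1→B gives 9>5; P3→W gives 5>2]
(D,R,W): not NE [P1→B gives 8>5; P2→P gives 9>6]

Equilibria: none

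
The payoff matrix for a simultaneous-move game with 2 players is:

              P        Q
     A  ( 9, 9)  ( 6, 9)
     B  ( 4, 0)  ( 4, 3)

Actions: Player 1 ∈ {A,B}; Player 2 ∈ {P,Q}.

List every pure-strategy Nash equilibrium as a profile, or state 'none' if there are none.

(A,P): NE
(A,Q): NE
(B,P): not NE [P1→A gives 9>4; P2→Q gives 3>0]
(B,Q): not NE [P1→A gives 6>4]

NE set: (A,P), (A,Q)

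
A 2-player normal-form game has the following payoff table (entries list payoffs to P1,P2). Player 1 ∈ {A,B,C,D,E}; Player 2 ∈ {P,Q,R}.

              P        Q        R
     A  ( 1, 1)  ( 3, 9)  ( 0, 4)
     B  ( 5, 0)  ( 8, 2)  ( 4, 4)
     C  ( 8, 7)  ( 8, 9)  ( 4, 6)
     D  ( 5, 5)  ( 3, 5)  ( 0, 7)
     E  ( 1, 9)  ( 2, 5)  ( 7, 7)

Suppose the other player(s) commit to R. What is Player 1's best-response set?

u_1(A vs R) = 0
u_1(B vs R) = 4
u_1(C vs R) = 4
u_1(D vs R) = 0
u_1(E vs R) = 7
max payoff 7 at {E}

BR_1 = {E}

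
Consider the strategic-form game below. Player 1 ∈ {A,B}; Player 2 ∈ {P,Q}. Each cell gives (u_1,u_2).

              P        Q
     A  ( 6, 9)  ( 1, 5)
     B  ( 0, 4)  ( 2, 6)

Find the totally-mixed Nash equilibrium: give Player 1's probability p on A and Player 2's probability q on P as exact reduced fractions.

p=1/3, q=1/7

P1 indiff ⇒ q·6+(1-q)·1 = q·0+(1-q)·2 ⇒ q(6) = (1-q)(1) ⇒ q = 1/7
P2 indiff ⇒ p·9+(1-p)·4 = p·5+(1-p)·6 ⇒ p(4) = (1-p)(2) ⇒ p = 1/3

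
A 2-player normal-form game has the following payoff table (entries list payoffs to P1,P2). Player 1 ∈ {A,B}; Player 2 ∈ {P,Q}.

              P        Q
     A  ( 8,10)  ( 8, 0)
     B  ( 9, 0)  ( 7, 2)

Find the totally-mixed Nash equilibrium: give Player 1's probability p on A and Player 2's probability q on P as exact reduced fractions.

P1 indiff ⇒ q·8+(1-q)·8 = q·9+(1-q)·7 ⇒ q(-1) = (1-q)(-1) ⇒ q = 1/2
P2 indiff ⇒ p·10+(1-p)·0 = p·0+(1-p)·2 ⇒ p(10) = (1-p)(2) ⇒ p = 1/6

(p,q) = (1/6, 1/2)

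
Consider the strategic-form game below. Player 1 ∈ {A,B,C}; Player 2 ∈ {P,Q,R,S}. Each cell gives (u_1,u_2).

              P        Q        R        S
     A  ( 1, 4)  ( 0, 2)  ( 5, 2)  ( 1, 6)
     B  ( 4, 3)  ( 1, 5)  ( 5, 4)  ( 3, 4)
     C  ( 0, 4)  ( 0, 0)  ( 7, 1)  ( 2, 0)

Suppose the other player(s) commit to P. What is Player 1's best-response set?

argmax u_1 = {B}

u_1(A vs P) = 1
u_1(B vs P) = 4
u_1(C vs P) = 0
max payoff 4 at {B}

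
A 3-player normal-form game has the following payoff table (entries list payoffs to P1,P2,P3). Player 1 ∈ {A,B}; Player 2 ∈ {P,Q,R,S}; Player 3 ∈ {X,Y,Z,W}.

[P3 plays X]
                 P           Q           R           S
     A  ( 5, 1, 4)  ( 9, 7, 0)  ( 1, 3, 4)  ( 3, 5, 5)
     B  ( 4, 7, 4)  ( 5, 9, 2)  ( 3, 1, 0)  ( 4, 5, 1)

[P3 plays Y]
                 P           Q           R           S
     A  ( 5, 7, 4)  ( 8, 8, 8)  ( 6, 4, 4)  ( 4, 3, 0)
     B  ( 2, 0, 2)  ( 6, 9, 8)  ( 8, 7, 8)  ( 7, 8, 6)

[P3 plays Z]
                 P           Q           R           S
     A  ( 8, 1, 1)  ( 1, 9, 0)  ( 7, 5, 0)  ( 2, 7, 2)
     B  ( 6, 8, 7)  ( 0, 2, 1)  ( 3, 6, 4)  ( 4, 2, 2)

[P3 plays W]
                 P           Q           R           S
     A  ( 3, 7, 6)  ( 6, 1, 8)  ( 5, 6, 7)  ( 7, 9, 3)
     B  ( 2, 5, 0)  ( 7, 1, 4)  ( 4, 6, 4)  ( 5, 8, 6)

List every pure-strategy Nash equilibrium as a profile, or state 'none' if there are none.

PSNE = {(A,Q,Y)}

(A,P,X): not NE [P2→Q gives 7>1; P3→W gives 6>4]
(A,P,Y): not NE [P2→Q gives 8>7; P3→W gives 6>4]
(A,P,Z): not NE [P2→Q gives 9>1; P3→W gives 6>1]
(A,P,W): not NE [P2→S gives 9>7]
(A,Q,X): not NE [P3→W gives 8>0]
(A,Q,Y): NE
(A,Q,Z): not NE [P3→W gives 8>0]
(A,Q,W): not NE [P1→B gives 7>6; P2→S gives 9>1]
(A,R,X): not NE [P1→B gives 3>1; P2→Q gives 7>3; P3→W gives 7>4]
(A,R,Y): not NE [P1→B gives 8>6; P2→Q gives 8>4; P3→W gives 7>4]
(A,R,Z): not NE [P2→Q gives 9>5; P3→W gives 7>0]
(A,R,W): not NE [P2→S gives 9>6]
(A,S,X): not NE [P1→B gives 4>3; P2→Q gives 7>5]
(A,S,Y): not NE [P1→B gives 7>4; P2→Q gives 8>3; P3→X gives 5>0]
(A,S,Z): not NE [P1→B gives 4>2; P2→Q gives 9>7; P3→X gives 5>2]
(A,S,W): not NE [P3→X gives 5>3]
(B,P,X): not NE [P1→A gives 5>4; P2→Q gives 9>7; P3→Z gives 7>4]
(B,P,Y): not NE [P1→A gives 5>2; P2→Q gives 9>0; P3→Z gives 7>2]
(B,P,Z): not NE [P1→A gives 8>6]
(B,P,W): not NE [P1→A gives 3>2; P2→S gives 8>5; P3→Z gives 7>0]
(B,Q,X): not NE [P1→A gives 9>5; P3→Y gives 8>2]
(B,Q,Y): not NE [P1→A gives 8>6]
(B,Q,Z): not NE [P1→A gives 1>0; P2→P gives 8>2; P3→Y gives 8>1]
(B,Q,W): not NE [P2→S gives 8>1; P3→Y gives 8>4]
(B,R,X): not NE [P2→Q gives 9>1; P3→Y gives 8>0]
(B,R,Y): not NE [P2→Q gives 9>7]
(B,R,Z): not NE [P1→A gives 7>3; P2→P gives 8>6; P3→Y gives 8>4]
(B,R,W): not NE [P1→A gives 5>4; P2→S gives 8>6; P3→Y gives 8>4]
(B,S,X): not NE [P2→Q gives 9>5; P3→W gives 6>1]
(B,S,Y): not NE [P2→Q gives 9>8]
(B,S,Z): not NE [P2→P gives 8>2; P3→W gives 6>2]
(B,S,W): not NE [P1→A gives 7>5]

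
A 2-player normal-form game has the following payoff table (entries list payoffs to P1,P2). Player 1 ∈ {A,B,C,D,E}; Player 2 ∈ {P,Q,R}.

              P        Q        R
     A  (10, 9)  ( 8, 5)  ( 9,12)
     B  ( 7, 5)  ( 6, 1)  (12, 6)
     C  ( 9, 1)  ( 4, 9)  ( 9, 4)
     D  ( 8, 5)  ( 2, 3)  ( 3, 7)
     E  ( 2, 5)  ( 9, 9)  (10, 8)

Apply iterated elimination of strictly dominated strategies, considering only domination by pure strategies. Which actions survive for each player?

IESDS → P1:{B,E} P2:{Q,R}

P1 drop D (A beats it: P:10>8 Q:8>2 R:9>3)
P2 drop P (R beats it: A:12>9 B:6>5 C:4>1 E:8>5)
P1 drop A (E beats it: Q:9>8 R:10>9)
P1 drop C (B beats it: Q:6>4 R:12>9)
P1→{B,E} P2→{Q,R}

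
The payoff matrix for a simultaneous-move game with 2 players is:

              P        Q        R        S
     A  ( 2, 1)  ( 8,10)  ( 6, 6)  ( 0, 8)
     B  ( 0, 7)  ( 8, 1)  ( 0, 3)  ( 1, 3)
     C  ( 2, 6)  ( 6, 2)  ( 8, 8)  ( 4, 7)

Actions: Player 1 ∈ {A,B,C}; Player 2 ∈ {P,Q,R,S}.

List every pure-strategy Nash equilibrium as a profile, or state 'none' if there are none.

(A,P): not NE [P2→Q gives 10>1]
(A,Q): NE
(A,R): not NE [P1→C gives 8>6; P2→Q gives 10>6]
(A,S): not NE [P1→C gives 4>0; P2→Q gives 10>8]
(B,P): not NE [P1→C gives 2>0]
(B,Q): not NE [P2→P gives 7>1]
(B,R): not NE [P1→C gives 8>0; P2→P gives 7>3]
(B,S): not NE [P1→C gives 4>1; P2→P gives 7>3]
(C,P): not NE [P2→R gives 8>6]
(C,Q): not NE [P1→B gives 8>6; P2→R gives 8>2]
(C,R): NE
(C,S): not NE [P2→R gives 8>7]

NE set: (A,Q), (C,R)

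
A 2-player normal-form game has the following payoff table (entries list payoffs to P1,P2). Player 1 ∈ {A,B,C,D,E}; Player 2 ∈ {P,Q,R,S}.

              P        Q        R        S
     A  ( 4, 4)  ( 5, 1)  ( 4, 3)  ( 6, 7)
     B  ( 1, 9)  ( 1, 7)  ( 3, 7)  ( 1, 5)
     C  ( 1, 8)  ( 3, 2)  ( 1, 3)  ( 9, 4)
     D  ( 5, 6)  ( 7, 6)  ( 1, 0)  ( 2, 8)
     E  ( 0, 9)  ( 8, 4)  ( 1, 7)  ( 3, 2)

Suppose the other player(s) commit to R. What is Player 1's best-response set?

u_1(A vs R) = 4
u_1(B vs R) = 3
u_1(C vs R) = 1
u_1(D vs R) = 1
u_1(E vs R) = 1
max payoff 4 at {A}

argmax u_1 = {A}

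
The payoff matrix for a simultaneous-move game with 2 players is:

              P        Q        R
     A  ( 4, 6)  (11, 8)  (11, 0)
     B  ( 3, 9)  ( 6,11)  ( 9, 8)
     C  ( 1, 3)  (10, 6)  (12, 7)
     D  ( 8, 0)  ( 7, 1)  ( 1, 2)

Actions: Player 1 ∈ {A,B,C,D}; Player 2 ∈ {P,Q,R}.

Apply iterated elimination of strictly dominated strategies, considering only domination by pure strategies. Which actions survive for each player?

Remaining: P1:{A,C} P2:{Q,R}

P1 drop B (A beats it: P:4>3 Q:11>6 R:11>9)
P2 drop P (Q beats it: A:8>6 C:6>3 D:1>0)
P1 drop D (A beats it: Q:11>7 R:11>1)
P1→{A,C} P2→{Q,R}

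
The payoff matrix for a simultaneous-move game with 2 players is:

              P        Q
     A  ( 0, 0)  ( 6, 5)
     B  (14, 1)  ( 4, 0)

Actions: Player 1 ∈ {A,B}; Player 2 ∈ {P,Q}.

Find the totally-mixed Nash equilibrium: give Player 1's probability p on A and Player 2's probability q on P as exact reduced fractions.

P1 mixes 1/6 on A; P2 mixes 1/8 on P

P1 indiff ⇒ q·0+(1-q)·6 = q·14+(1-q)·4 ⇒ q(-14) = (1-q)(-2) ⇒ q = 1/8
P2 indiff ⇒ p·0+(1-p)·1 = p·5+(1-p)·0 ⇒ p(-5) = (1-p)(-1) ⇒ p = 1/6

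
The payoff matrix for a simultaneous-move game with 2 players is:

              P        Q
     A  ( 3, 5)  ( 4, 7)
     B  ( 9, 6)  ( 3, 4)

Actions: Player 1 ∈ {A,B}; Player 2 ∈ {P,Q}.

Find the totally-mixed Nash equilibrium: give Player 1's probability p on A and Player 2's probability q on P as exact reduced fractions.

P1 mixes 1/2 on A; P2 mixes 1/7 on P

P1 indiff ⇒ q·3+(1-q)·4 = q·9+(1-q)·3 ⇒ q(-6) = (1-q)(-1) ⇒ q = 1/7
P2 indiff ⇒ p·5+(1-p)·6 = p·7+(1-p)·4 ⇒ p(-2) = (1-p)(-2) ⇒ p = 1/2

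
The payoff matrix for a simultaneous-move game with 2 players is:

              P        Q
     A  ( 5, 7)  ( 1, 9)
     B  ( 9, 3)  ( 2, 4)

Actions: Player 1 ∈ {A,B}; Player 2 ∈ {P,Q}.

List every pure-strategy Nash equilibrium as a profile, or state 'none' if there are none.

(A,P): not NE [P1→B gives 9>5; P2→Q gives 9>7]
(A,Q): not NE [P1→B gives 2>1]
(B,P): not NE [P2→Q gives 4>3]
(B,Q): NE

Nash profiles: (B,Q)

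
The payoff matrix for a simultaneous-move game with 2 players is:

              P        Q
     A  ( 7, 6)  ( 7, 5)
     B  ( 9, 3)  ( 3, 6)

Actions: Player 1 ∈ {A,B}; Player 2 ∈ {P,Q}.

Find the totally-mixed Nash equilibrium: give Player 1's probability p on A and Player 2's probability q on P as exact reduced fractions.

(p,q) = (3/4, 2/3)

P1 indiff ⇒ q·7+(1-q)·7 = q·9+(1-q)·3 ⇒ q(-2) = (1-q)(-4) ⇒ q = 2/3
P2 indiff ⇒ p·6+(1-p)·3 = p·5+(1-p)·6 ⇒ p(1) = (1-p)(3) ⇒ p = 3/4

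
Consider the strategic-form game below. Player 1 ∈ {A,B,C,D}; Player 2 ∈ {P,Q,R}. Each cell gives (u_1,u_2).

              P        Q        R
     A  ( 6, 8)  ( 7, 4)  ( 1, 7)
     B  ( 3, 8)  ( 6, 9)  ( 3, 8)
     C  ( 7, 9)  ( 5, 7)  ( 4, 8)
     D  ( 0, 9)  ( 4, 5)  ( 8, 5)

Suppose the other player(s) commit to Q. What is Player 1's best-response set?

u_1(A vs Q) = 7
u_1(B vs Q) = 6
u_1(C vs Q) = 5
u_1(D vs Q) = 4
max payoff 7 at {A}

P1 best: {A}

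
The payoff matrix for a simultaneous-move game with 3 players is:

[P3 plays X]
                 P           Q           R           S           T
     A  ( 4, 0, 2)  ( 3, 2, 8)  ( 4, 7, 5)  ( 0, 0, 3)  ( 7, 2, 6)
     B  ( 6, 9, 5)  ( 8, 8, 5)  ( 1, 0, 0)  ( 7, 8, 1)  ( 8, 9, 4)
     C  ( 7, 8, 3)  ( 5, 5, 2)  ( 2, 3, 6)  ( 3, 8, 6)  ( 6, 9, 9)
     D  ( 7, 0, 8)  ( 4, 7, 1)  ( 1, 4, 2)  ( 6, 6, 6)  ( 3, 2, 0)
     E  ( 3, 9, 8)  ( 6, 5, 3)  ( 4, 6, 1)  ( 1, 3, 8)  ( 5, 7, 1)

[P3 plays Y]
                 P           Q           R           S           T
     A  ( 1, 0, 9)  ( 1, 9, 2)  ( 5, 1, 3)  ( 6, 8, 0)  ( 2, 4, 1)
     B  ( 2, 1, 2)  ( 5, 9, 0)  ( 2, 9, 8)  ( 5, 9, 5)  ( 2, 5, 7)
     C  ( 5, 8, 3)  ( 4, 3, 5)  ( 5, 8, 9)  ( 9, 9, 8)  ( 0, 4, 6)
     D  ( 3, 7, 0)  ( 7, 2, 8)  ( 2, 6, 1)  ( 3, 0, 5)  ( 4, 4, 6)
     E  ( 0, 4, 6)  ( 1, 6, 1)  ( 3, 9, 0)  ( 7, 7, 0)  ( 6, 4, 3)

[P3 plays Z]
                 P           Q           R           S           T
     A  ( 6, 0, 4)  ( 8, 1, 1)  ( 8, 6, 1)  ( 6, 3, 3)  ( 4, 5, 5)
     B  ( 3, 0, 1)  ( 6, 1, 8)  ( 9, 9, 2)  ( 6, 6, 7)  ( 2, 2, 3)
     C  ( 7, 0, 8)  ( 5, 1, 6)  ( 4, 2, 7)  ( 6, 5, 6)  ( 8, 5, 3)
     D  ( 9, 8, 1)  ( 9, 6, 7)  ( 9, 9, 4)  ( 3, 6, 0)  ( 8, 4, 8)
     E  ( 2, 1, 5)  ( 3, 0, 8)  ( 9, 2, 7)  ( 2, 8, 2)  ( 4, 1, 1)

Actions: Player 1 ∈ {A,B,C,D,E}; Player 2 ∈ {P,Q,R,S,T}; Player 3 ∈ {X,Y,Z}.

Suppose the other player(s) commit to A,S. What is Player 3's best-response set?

u_3(X vs A,S) = 3
u_3(Y vs A,S) = 0
u_3(Z vs A,S) = 3
max payoff 3 at {X,Z}

P3 best: {X,Z}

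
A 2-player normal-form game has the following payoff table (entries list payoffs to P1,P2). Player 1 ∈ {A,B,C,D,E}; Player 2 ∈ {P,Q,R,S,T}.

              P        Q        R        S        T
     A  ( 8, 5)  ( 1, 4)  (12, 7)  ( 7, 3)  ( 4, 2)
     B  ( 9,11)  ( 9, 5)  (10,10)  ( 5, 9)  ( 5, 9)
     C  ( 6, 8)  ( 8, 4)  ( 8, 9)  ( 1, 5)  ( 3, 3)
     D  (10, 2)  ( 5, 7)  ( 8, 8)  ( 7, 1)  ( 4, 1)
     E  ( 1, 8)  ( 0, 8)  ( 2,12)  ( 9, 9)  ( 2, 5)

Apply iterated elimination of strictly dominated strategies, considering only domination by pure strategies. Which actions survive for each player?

P1 drop C (B beats it: P:9>6 Q:9>8 R:10>8 S:5>1 T:5>3)
P2 drop Q (R beats it: A:7>4 B:10>5 D:8>7 E:12>8)
P2 drop S (R beats it: A:7>3 B:10>9 D:8>1 E:12>9)
P1 drop E (A beats it: P:8>1 R:12>2 T:4>2)
P2 drop T (P beats it: A:5>2 B:11>9 D:2>1)
P1→{A,B,D} P2→{P,R}

Remaining: P1:{A,B,D} P2:{P,R}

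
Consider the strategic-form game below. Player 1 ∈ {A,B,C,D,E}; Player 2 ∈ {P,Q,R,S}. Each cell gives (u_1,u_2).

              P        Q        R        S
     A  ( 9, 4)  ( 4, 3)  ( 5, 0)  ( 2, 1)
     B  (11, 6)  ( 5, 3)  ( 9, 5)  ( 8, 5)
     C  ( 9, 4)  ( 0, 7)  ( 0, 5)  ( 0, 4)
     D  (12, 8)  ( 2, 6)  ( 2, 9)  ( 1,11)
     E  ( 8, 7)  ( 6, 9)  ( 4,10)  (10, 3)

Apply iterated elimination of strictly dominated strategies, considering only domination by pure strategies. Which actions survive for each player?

IESDS → P1:{B,D,E} P2:{P,R,S}

P1 drop A (B beats it: P:11>9 Q:5>4 R:9>5 S:8>2)
P1 drop C (B beats it: P:11>9 Q:5>0 R:9>0 S:8>0)
P2 drop Q (R beats it: B:5>3 D:9>6 E:10>9)
P1→{B,D,E} P2→{P,R,S}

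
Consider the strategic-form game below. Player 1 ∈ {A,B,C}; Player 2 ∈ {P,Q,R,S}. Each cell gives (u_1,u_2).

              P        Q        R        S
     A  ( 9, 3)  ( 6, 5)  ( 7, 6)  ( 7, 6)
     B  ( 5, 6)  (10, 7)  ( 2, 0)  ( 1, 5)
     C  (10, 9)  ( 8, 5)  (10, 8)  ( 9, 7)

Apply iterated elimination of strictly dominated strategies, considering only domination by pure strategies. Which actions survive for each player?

IESDS → P1:{B,C} P2:{P,Q}

P1 drop A (C beats it: P:10>9 Q:8>6 R:10>7 S:9>7)
P2 drop R (P beats it: B:6>0 C:9>8)
P2 drop S (P beats it: B:6>5 C:9>7)
P1→{B,C} P2→{P,Q}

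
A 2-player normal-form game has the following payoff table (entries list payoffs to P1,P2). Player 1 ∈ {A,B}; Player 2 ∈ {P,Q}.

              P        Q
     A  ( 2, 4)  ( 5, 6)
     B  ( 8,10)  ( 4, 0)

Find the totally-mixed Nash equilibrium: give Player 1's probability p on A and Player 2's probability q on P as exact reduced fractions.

P1 indiff ⇒ q·2+(1-q)·5 = q·8+(1-q)·4 ⇒ q(-6) = (1-q)(-1) ⇒ q = 1/7
P2 indiff ⇒ p·4+(1-p)·10 = p·6+(1-p)·0 ⇒ p(-2) = (1-p)(-10) ⇒ p = 5/6

P1 mixes 5/6 on A; P2 mixes 1/7 on P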